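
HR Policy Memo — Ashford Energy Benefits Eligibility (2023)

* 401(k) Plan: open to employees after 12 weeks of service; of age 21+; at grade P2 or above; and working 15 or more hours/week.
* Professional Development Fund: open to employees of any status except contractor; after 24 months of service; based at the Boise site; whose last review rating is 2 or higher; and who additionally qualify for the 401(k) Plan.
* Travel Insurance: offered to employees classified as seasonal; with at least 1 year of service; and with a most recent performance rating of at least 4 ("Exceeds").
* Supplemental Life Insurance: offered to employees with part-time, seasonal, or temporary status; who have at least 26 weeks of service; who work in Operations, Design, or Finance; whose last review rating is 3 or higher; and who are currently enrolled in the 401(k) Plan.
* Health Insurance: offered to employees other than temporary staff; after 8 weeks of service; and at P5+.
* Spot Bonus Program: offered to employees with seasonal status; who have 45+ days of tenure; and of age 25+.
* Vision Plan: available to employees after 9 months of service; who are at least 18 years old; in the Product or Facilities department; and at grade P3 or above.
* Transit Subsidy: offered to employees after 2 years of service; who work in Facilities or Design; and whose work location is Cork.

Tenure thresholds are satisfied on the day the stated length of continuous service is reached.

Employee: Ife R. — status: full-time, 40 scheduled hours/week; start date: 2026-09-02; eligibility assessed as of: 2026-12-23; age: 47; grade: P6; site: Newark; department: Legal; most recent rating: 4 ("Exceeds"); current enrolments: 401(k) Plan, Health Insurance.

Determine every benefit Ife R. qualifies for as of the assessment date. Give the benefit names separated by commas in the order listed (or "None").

401(k) Plan, Health Insurance

Service from 2026-09-02 to 2026-12-23: 112 days.
401(k) Plan — service 112 days ≥ 12 weeks (≈84 days) ✓; age 47 ≥ 21 ✓; grade P6 ≥ P2 ✓; 40 hrs/wk ≥ 15 ✓ → eligible.
Professional Development Fund — status full-time ✓ (not excluded); service 112 days < 24 months (≈720 days) ✗ → not eligible.
Travel Insurance — status full-time ✗ (requires seasonal) → not eligible.
Supplemental Life Insurance — status full-time ✗ (requires part-time, seasonal, or temporary) → not eligible.
Health Insurance — status full-time ✓ (not excluded); service 112 days ≥ 8 weeks (≈56 days) ✓; grade P6 ≥ P5 ✓ → eligible.
Spot Bonus Program — status full-time ✗ (requires seasonal) → not eligible.
Vision Plan — service 112 days < 9 months (≈270 days) ✗ → not eligible.
Transit Subsidy — service 112 days < 2 years (≈730 days) ✗ → not eligible.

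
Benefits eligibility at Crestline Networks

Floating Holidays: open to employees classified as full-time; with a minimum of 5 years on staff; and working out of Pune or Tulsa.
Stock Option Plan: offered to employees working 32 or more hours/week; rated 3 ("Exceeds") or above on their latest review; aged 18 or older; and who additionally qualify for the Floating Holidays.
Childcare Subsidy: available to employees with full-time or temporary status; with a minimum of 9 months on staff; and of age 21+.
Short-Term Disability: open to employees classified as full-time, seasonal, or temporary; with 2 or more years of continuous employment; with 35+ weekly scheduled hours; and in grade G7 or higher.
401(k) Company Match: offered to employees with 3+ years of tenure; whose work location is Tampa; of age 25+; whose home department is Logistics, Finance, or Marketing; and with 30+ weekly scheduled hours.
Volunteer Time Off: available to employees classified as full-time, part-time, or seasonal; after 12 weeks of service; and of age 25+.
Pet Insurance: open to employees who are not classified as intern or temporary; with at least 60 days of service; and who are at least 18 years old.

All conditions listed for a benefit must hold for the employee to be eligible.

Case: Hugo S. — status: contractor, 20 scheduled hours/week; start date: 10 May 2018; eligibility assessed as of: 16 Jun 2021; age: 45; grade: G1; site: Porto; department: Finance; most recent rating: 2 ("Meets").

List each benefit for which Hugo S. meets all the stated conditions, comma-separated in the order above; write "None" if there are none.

Service from 10 May 2018 to 16 Jun 2021: 1133 days.
Floating Holidays — status contractor ✗ (requires full-time) → not eligible.
Stock Option Plan — 20 hrs/wk < 32 ✗ → not eligible.
Childcare Subsidy — status contractor ✗ (requires full-time or temporary) → not eligible.
Short-Term Disability — status contractor ✗ (requires full-time, seasonal, or temporary) → not eligible.
401(k) Company Match — service 1133 days ≥ 3 years (≈1095 days) ✓; site Porto ✗ (not Tampa) → not eligible.
Volunteer Time Off — status contractor ✗ (requires full-time, part-time, or seasonal) → not eligible.
Pet Insurance — status contractor ✓ (not excluded); service 1133 days ≥ 60 days ✓; age 45 ≥ 18 ✓ → eligible.

Pet Insurance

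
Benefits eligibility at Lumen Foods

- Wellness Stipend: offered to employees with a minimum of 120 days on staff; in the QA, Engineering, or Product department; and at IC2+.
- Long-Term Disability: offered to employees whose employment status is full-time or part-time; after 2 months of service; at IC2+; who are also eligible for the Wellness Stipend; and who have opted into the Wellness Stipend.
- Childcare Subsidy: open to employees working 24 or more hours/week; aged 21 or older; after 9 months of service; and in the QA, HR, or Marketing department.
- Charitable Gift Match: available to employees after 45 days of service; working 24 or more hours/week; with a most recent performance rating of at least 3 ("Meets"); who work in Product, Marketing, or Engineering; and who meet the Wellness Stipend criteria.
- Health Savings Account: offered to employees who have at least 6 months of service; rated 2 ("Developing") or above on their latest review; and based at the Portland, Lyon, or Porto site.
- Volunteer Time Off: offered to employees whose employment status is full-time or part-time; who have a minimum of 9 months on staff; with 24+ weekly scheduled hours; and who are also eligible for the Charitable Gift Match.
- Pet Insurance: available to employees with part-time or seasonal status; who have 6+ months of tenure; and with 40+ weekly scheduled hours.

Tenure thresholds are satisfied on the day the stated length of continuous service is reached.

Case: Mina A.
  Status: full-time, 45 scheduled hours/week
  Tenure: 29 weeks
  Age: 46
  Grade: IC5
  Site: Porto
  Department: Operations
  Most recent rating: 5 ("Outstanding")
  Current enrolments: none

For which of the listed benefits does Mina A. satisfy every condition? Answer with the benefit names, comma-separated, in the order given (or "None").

Health Savings Account

Wellness Stipend — service 29 weeks ≥ 120 days ✓; dept Operations ✗ → not eligible.
Long-Term Disability — status full-time ✓; service 29 weeks ≥ 2 months (≈60 days) ✓; grade IC5 ≥ IC2 ✓; not eligible for Wellness Stipend ✗ → not eligible.
Childcare Subsidy — 45 hrs/wk ≥ 24 ✓; age 46 ≥ 21 ✓; service 29 weeks < 9 months (≈270 days) ✗ → not eligible.
Charitable Gift Match — service 29 weeks ≥ 45 days ✓; 45 hrs/wk ≥ 24 ✓; rating 5 ≥ 3 ✓; dept Operations ✗ → not eligible.
Health Savings Account — service 29 weeks ≥ 6 months (≈180 days) ✓; rating 5 ≥ 2 ✓; site Porto ✓ → eligible.
Volunteer Time Off — status full-time ✓; service 29 weeks < 9 months (≈270 days) ✗ → not eligible.
Pet Insurance — status full-time ✗ (requires part-time or seasonal) → not eligible.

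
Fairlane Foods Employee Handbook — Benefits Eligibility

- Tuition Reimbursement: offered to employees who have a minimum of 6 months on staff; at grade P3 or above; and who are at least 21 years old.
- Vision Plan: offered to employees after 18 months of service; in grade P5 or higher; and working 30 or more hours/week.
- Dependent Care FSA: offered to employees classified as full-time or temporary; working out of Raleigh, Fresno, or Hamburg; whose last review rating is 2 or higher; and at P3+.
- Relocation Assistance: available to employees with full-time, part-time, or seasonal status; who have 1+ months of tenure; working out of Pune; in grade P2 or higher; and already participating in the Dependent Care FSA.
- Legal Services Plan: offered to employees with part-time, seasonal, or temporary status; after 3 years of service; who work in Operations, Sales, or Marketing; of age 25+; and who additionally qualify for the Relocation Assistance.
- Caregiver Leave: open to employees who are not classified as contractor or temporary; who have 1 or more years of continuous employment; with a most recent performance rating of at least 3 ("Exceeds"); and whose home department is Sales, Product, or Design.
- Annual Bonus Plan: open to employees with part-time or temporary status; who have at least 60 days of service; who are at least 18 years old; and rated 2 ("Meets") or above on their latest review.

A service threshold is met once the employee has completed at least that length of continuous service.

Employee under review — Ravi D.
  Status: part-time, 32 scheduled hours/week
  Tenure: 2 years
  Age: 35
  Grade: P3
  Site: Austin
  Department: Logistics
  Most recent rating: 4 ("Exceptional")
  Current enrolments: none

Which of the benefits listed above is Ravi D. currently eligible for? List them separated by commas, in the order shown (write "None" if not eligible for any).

Tuition Reimbursement, Annual Bonus Plan

Tuition Reimbursement — service 2 years ≥ 6 months (≈180 days) ✓; grade P3 ≥ P3 ✓; age 35 ≥ 21 ✓ → eligible.
Vision Plan — service 2 years ≥ 18 months (≈540 days) ✓; grade P3 < P5 ✗ → not eligible.
Dependent Care FSA — status part-time ✗ (requires full-time or temporary) → not eligible.
Relocation Assistance — status part-time ✓; service 2 years ≥ 1 month (≈30 days) ✓; site Austin ✗ (not Pune) → not eligible.
Legal Services Plan — status part-time ✓; service 2 years < 3 years ✗ → not eligible.
Caregiver Leave — status part-time ✓ (not excluded); service 2 years ≥ 1 year ✓; rating 4 ≥ 3 ✓; dept Logistics ✗ → not eligible.
Annual Bonus Plan — status part-time ✓; service 2 years ≥ 60 days ✓; age 35 ≥ 18 ✓; rating 4 ≥ 2 ✓ → eligible.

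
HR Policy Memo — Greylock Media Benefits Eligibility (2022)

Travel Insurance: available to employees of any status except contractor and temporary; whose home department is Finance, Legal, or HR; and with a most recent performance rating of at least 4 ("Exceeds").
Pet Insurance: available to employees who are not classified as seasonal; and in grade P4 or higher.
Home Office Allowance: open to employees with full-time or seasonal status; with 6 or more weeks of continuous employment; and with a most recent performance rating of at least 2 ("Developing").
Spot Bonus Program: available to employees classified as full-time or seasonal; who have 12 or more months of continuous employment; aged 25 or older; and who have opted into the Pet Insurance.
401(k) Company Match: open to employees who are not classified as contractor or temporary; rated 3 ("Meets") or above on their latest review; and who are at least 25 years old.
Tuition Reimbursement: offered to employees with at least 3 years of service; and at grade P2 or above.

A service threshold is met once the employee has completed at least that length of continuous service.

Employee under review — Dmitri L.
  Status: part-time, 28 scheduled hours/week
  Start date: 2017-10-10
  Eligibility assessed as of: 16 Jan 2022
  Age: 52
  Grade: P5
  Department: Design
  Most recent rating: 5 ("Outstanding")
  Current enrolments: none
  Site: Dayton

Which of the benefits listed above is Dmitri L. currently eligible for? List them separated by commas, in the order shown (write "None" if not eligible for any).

Pet Insurance, 401(k) Company Match, Tuition Reimbursement

Service from 2017-10-10 to 16 Jan 2022: 1559 days.
Travel Insurance — status part-time ✓ (not excluded); dept Design ✗ → not eligible.
Pet Insurance — status part-time ✓ (not excluded); grade P5 ≥ P4 ✓ → eligible.
Home Office Allowance — status part-time ✗ (requires full-time or seasonal) → not eligible.
Spot Bonus Program — status part-time ✗ (requires full-time or seasonal) → not eligible.
401(k) Company Match — status part-time ✓ (not excluded); rating 5 ≥ 3 ✓; age 52 ≥ 25 ✓ → eligible.
Tuition Reimbursement — service 1559 days ≥ 3 years (≈1095 days) ✓; grade P5 ≥ P2 ✓ → eligible.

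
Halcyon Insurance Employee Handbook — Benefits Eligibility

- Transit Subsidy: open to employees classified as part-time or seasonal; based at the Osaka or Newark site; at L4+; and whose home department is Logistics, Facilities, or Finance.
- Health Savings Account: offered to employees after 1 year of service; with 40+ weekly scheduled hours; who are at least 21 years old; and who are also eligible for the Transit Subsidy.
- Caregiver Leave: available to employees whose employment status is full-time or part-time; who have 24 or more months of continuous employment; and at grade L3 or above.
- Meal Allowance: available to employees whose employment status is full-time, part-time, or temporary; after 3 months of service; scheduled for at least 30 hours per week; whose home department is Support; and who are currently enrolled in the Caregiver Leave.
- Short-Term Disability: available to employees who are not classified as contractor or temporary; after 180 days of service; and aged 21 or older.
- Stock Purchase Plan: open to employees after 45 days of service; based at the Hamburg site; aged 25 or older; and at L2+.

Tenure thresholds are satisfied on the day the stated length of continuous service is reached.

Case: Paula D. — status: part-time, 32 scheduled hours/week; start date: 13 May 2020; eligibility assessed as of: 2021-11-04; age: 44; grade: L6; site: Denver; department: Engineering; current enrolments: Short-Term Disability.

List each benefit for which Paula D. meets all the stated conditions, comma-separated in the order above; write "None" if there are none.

Service from 13 May 2020 to 2021-11-04: 540 days.
Transit Subsidy — status part-time ✓; site Denver ✗ (not Osaka or Newark) → not eligible.
Health Savings Account — service 540 days ≥ 1 year (≈365 days) ✓; 32 hrs/wk < 40 ✗ → not eligible.
Caregiver Leave — status part-time ✓; service 540 days < 24 months (≈720 days) ✗ → not eligible.
Meal Allowance — status part-time ✓; service 540 days ≥ 3 months (≈90 days) ✓; 32 hrs/wk ≥ 30 ✓; dept Engineering ✗ → not eligible.
Short-Term Disability — status part-time ✓ (not excluded); service 540 days ≥ 180 days ✓; age 44 ≥ 21 ✓ → eligible.
Stock Purchase Plan — service 540 days ≥ 45 days ✓; site Denver ✗ (not Hamburg) → not eligible.

Short-Term Disability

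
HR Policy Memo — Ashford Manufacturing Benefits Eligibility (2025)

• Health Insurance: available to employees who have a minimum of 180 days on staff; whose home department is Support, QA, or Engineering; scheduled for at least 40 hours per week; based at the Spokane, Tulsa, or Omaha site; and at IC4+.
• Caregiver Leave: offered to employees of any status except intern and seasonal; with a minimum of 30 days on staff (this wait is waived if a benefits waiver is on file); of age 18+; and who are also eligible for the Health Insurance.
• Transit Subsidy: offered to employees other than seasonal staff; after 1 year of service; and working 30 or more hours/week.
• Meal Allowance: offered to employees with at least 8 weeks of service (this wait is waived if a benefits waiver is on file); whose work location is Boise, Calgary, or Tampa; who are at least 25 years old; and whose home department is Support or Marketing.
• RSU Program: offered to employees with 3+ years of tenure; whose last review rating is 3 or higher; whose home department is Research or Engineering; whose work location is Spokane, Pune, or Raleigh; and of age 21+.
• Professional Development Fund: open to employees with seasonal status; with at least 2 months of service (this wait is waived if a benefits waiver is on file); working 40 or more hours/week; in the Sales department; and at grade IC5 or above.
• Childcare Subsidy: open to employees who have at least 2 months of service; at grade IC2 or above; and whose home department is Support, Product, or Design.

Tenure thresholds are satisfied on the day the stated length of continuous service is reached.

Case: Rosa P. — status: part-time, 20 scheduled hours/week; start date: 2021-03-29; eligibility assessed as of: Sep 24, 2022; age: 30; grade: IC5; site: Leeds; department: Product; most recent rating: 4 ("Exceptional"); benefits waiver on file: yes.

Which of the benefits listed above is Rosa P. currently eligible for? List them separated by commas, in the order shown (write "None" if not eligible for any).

Childcare Subsidy

Service from 2021-03-29 to Sep 24, 2022: 544 days.
Health Insurance — service 544 days ≥ 180 days ✓; dept Product ✗ → not eligible.
Caregiver Leave — status part-time ✓ (not excluded); benefits waiver on file ✓; age 30 ≥ 18 ✓; not eligible for Health Insurance ✗ → not eligible.
Transit Subsidy — status part-time ✓ (not excluded); service 544 days ≥ 1 year (≈365 days) ✓; 20 hrs/wk < 30 ✗ → not eligible.
Meal Allowance — benefits waiver on file ✓; site Leeds ✗ (not Boise, Calgary, or Tampa) → not eligible.
RSU Program — service 544 days < 3 years (≈1095 days) ✗ → not eligible.
Professional Development Fund — status part-time ✗ (requires seasonal) → not eligible.
Childcare Subsidy — service 544 days ≥ 2 months (≈60 days) ✓; grade IC5 ≥ IC2 ✓; dept Product ✓ → eligible.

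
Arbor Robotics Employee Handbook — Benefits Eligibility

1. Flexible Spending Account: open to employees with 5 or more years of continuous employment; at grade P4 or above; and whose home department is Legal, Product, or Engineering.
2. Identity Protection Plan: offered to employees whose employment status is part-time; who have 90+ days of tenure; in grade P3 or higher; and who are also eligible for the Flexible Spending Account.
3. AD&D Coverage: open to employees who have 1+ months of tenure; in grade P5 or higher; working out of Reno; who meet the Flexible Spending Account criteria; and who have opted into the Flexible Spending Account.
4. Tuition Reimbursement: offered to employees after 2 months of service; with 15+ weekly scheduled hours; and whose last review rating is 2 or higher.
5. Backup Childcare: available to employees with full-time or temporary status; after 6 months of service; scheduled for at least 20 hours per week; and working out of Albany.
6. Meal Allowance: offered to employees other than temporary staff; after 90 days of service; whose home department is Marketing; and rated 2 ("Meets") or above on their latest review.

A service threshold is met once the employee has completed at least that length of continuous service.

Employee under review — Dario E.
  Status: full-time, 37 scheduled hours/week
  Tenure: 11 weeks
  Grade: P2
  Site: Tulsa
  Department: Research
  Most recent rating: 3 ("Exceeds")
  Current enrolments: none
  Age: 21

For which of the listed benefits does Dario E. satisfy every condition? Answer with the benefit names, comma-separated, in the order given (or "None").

Flexible Spending Account — service 11 weeks < 5 years (≈1825 days) ✗ → not eligible.
Identity Protection Plan — status full-time ✗ (requires part-time) → not eligible.
AD&D Coverage — service 11 weeks ≥ 1 month (≈30 days) ✓; grade P2 < P5 ✗ → not eligible.
Tuition Reimbursement — service 11 weeks ≥ 2 months (≈60 days) ✓; 37 hrs/wk ≥ 15 ✓; rating 3 ≥ 2 ✓ → eligible.
Backup Childcare — status full-time ✓; service 11 weeks < 6 months (≈180 days) ✗ → not eligible.
Meal Allowance — status full-time ✓ (not excluded); service 11 weeks < 90 days ✗ → not eligible.

Tuition Reimbursement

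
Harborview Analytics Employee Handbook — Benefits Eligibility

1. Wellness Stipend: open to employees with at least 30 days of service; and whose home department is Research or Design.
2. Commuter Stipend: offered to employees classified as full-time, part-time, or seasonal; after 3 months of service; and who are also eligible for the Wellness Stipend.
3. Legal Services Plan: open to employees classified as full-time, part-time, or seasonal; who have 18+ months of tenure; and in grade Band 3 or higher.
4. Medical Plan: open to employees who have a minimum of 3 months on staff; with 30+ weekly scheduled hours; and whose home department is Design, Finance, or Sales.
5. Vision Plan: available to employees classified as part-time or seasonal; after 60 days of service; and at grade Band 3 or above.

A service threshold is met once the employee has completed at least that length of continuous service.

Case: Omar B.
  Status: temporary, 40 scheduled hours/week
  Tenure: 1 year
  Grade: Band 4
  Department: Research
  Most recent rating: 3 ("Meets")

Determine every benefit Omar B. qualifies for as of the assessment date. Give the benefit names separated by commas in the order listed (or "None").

Wellness Stipend

Wellness Stipend — service 1 year ≥ 30 days ✓; dept Research ✓ → eligible.
Commuter Stipend — status temporary ✗ (requires full-time, part-time, or seasonal) → not eligible.
Legal Services Plan — status temporary ✗ (requires full-time, part-time, or seasonal) → not eligible.
Medical Plan — service 1 year ≥ 3 months (≈90 days) ✓; 40 hrs/wk ≥ 30 ✓; dept Research ✗ → not eligible.
Vision Plan — status temporary ✗ (requires part-time or seasonal) → not eligible.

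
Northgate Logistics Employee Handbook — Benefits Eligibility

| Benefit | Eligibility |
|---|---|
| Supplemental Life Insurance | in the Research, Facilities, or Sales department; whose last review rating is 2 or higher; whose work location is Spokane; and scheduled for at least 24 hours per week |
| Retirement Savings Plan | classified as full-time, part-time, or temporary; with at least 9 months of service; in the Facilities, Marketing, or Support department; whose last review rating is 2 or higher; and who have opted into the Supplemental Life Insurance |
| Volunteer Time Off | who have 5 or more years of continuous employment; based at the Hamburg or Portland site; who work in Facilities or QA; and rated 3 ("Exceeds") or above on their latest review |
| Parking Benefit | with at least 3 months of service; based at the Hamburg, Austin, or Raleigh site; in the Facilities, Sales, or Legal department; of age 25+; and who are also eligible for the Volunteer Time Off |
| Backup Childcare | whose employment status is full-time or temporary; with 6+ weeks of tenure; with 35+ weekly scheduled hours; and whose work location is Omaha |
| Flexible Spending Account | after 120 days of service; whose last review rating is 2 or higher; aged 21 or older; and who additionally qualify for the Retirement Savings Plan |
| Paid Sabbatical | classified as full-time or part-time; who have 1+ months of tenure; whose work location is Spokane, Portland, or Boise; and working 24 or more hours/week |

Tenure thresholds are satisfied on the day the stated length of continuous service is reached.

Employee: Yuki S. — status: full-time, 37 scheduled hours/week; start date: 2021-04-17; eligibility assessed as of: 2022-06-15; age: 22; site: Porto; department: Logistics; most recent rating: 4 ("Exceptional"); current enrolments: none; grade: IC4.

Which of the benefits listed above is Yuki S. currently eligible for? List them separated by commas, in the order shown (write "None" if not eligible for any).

None

Service from 2021-04-17 to 2022-06-15: 424 days.
Supplemental Life Insurance — dept Logistics ✗ → not eligible.
Retirement Savings Plan — status full-time ✓; service 424 days ≥ 9 months (≈270 days) ✓; dept Logistics ✗ → not eligible.
Volunteer Time Off — service 424 days < 5 years (≈1825 days) ✗ → not eligible.
Parking Benefit — service 424 days ≥ 3 months (≈90 days) ✓; site Porto ✗ (not Hamburg, Austin, or Raleigh) → not eligible.
Backup Childcare — status full-time ✓; service 424 days ≥ 6 weeks (≈42 days) ✓; 37 hrs/wk ≥ 35 ✓; site Porto ✗ (not Omaha) → not eligible.
Flexible Spending Account — service 424 days ≥ 120 days ✓; rating 4 ≥ 2 ✓; age 22 ≥ 21 ✓; not eligible for Retirement Savings Plan ✗ → not eligible.
Paid Sabbatical — status full-time ✓; service 424 days ≥ 1 month (≈30 days) ✓; site Porto ✗ (not Spokane, Portland, or Boise) → not eligible.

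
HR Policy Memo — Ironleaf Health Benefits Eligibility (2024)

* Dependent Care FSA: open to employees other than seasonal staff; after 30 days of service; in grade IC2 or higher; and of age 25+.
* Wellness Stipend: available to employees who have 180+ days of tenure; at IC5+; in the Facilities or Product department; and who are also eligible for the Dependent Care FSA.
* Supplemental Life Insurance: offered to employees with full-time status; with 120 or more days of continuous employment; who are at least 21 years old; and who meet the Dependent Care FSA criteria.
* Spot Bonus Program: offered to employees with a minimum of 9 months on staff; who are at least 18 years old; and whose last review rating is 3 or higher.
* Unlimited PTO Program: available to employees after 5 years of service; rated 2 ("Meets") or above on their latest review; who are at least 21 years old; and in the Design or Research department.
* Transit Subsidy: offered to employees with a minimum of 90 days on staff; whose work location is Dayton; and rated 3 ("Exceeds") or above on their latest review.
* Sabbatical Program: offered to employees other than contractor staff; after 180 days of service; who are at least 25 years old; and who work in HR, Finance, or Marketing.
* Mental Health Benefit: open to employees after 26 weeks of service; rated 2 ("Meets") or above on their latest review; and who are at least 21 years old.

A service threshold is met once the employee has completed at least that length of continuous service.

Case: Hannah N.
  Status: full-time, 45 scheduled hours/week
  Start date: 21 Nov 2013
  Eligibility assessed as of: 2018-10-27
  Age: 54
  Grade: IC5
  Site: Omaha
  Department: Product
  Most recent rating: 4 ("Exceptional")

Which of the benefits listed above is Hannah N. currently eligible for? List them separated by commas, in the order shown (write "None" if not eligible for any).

Service from 21 Nov 2013 to 2018-10-27: 1801 days.
Dependent Care FSA — status full-time ✓ (not excluded); service 1801 days ≥ 30 days ✓; grade IC5 ≥ IC2 ✓; age 54 ≥ 25 ✓ → eligible.
Wellness Stipend — service 1801 days ≥ 180 days ✓; grade IC5 ≥ IC5 ✓; dept Product ✓; eligible for Dependent Care FSA ✓ → eligible.
Supplemental Life Insurance — status full-time ✓; service 1801 days ≥ 120 days ✓; age 54 ≥ 21 ✓; eligible for Dependent Care FSA ✓ → eligible.
Spot Bonus Program — service 1801 days ≥ 9 months (≈270 days) ✓; age 54 ≥ 18 ✓; rating 4 ≥ 3 ✓ → eligible.
Unlimited PTO Program — service 1801 days < 5 years (≈1825 days) ✗ → not eligible.
Transit Subsidy — service 1801 days ≥ 90 days ✓; site Omaha ✗ (not Dayton) → not eligible.
Sabbatical Program — status full-time ✓ (not excluded); service 1801 days ≥ 180 days ✓; age 54 ≥ 25 ✓; dept Product ✗ → not eligible.
Mental Health Benefit — service 1801 days ≥ 26 weeks (≈182 days) ✓; rating 4 ≥ 2 ✓; age 54 ≥ 21 ✓ → eligible.

Dependent Care FSA, Wellness Stipend, Supplemental Life Insurance, Spot Bonus Program, Mental Health Benefit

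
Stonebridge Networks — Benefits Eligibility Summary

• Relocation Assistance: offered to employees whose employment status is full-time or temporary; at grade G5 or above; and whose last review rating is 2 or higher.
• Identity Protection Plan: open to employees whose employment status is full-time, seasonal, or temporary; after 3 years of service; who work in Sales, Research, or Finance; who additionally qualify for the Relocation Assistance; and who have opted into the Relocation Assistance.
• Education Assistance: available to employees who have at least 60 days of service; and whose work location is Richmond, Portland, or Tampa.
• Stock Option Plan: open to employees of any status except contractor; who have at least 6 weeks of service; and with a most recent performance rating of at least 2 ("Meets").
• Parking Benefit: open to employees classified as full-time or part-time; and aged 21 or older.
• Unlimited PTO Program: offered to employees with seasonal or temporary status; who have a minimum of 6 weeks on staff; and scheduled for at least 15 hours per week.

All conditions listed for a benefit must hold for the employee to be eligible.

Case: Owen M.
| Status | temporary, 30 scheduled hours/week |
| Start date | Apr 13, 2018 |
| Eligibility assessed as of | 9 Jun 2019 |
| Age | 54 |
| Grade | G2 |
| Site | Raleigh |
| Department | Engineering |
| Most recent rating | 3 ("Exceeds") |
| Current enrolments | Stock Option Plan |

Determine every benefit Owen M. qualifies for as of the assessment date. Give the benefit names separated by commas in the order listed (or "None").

Service from Apr 13, 2018 to 9 Jun 2019: 422 days.
Relocation Assistance — status temporary ✓; grade G2 < G5 ✗ → not eligible.
Identity Protection Plan — status temporary ✓; service 422 days < 3 years (≈1095 days) ✗ → not eligible.
Education Assistance — service 422 days ≥ 60 days ✓; site Raleigh ✗ (not Richmond, Portland, or Tampa) → not eligible.
Stock Option Plan — status temporary ✓ (not excluded); service 422 days ≥ 6 weeks (≈42 days) ✓; rating 3 ≥ 2 ✓ → eligible.
Parking Benefit — status temporary ✗ (requires full-time or part-time) → not eligible.
Unlimited PTO Program — status temporary ✓; service 422 days ≥ 6 weeks (≈42 days) ✓; 30 hrs/wk ≥ 15 ✓ → eligible.

Stock Option Plan, Unlimited PTO Program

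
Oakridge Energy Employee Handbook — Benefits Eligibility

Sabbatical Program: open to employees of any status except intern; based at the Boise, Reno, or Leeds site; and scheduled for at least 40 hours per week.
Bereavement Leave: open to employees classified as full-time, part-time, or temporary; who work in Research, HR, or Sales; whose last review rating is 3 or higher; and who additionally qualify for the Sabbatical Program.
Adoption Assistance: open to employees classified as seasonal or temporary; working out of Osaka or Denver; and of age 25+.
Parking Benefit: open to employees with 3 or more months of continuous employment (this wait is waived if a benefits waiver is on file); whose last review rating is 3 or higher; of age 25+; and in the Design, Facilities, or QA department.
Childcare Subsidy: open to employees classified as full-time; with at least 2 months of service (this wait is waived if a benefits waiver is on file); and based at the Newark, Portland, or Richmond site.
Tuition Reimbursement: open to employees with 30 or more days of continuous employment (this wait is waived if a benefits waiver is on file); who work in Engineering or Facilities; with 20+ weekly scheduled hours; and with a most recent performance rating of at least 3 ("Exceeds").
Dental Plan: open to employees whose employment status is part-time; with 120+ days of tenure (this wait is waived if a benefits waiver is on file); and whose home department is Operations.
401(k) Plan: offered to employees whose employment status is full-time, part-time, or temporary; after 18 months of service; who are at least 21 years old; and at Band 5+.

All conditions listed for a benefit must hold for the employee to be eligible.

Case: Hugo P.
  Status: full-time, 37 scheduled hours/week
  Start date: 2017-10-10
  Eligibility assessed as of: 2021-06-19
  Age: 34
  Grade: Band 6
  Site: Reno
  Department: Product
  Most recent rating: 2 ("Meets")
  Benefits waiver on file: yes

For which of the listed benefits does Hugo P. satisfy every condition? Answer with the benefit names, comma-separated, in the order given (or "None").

Service from 2017-10-10 to 2021-06-19: 1348 days.
Sabbatical Program — status full-time ✓ (not excluded); site Reno ✓; 37 hrs/wk < 40 ✗ → not eligible.
Bereavement Leave — status full-time ✓; dept Product ✗ → not eligible.
Adoption Assistance — status full-time ✗ (requires seasonal or temporary) → not eligible.
Parking Benefit — benefits waiver on file ✓; rating 2 < 3 ✗ → not eligible.
Childcare Subsidy — status full-time ✓; benefits waiver on file ✓; site Reno ✗ (not Newark, Portland, or Richmond) → not eligible.
Tuition Reimbursement — benefits waiver on file ✓; dept Product ✗ → not eligible.
Dental Plan — status full-time ✗ (requires part-time) → not eligible.
401(k) Plan — status full-time ✓; service 1348 days ≥ 18 months (≈540 days) ✓; age 34 ≥ 21 ✓; grade Band 6 ≥ Band 5 ✓ → eligible.

401(k) Plan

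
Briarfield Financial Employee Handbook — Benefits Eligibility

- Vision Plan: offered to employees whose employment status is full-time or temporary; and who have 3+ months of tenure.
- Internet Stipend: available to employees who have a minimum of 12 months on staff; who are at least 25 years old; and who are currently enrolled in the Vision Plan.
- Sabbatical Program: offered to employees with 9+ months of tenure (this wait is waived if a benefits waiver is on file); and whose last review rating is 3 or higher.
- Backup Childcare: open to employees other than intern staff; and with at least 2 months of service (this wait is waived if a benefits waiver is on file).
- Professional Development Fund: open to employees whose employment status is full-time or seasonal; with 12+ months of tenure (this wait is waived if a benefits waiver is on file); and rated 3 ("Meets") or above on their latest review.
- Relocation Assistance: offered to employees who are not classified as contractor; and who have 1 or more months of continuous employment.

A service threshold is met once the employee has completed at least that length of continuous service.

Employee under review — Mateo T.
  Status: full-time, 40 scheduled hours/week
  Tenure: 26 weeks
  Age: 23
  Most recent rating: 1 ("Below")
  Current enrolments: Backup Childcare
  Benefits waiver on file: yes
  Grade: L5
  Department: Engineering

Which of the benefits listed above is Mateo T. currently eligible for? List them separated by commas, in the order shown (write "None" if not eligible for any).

Vision Plan, Backup Childcare, Relocation Assistance

Vision Plan — status full-time ✓; service 26 weeks ≥ 3 months (≈90 days) ✓ → eligible.
Internet Stipend — service 26 weeks < 12 months (≈360 days) ✗ → not eligible.
Sabbatical Program — benefits waiver on file ✓; rating 1 < 3 ✗ → not eligible.
Backup Childcare — status full-time ✓ (not excluded); benefits waiver on file ✓ → eligible.
Professional Development Fund — status full-time ✓; benefits waiver on file ✓; rating 1 < 3 ✗ → not eligible.
Relocation Assistance — status full-time ✓ (not excluded); service 26 weeks ≥ 1 month (≈30 days) ✓ → eligible.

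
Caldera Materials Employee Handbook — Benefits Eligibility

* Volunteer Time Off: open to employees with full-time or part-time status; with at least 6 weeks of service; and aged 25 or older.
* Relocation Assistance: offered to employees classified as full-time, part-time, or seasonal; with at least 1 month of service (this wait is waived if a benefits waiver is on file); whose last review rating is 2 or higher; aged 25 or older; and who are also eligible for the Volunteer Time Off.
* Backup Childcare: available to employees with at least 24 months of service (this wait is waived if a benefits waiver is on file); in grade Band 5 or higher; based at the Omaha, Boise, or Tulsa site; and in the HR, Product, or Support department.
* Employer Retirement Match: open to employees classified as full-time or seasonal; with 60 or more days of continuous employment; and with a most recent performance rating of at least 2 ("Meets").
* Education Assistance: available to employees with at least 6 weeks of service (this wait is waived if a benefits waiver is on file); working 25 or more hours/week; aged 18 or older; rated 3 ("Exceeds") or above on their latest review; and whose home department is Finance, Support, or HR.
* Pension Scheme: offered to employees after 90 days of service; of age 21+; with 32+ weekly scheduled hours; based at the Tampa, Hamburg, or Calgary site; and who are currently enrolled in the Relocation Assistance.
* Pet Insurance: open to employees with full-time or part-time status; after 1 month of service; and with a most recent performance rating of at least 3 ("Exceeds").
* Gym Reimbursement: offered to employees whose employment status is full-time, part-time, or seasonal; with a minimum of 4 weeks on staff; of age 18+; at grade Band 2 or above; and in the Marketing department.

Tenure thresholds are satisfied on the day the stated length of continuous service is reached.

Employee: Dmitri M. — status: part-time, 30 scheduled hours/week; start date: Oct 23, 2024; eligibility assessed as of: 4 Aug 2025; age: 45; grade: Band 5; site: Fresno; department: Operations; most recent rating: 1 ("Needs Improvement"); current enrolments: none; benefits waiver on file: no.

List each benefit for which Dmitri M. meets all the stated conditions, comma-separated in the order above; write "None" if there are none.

Volunteer Time Off

Service from Oct 23, 2024 to 4 Aug 2025: 285 days.
Volunteer Time Off — status part-time ✓; service 285 days ≥ 6 weeks (≈42 days) ✓; age 45 ≥ 25 ✓ → eligible.
Relocation Assistance — status part-time ✓; no waiver, service 285 days ≥ 1 month (≈30 days) ✓; rating 1 < 2 ✗ → not eligible.
Backup Childcare — no waiver, service 285 days < 24 months (≈720 days) ✗ → not eligible.
Employer Retirement Match — status part-time ✗ (requires full-time or seasonal) → not eligible.
Education Assistance — no waiver, service 285 days ≥ 6 weeks (≈42 days) ✓; 30 hrs/wk ≥ 25 ✓; age 45 ≥ 18 ✓; rating 1 < 3 ✗ → not eligible.
Pension Scheme — service 285 days ≥ 90 days ✓; age 45 ≥ 21 ✓; 30 hrs/wk < 32 ✗ → not eligible.
Pet Insurance — status part-time ✓; service 285 days ≥ 1 month (≈30 days) ✓; rating 1 < 3 ✗ → not eligible.
Gym Reimbursement — status part-time ✓; service 285 days ≥ 4 weeks (≈28 days) ✓; age 45 ≥ 18 ✓; grade Band 5 ≥ Band 2 ✓; dept Operations ✗ → not eligible.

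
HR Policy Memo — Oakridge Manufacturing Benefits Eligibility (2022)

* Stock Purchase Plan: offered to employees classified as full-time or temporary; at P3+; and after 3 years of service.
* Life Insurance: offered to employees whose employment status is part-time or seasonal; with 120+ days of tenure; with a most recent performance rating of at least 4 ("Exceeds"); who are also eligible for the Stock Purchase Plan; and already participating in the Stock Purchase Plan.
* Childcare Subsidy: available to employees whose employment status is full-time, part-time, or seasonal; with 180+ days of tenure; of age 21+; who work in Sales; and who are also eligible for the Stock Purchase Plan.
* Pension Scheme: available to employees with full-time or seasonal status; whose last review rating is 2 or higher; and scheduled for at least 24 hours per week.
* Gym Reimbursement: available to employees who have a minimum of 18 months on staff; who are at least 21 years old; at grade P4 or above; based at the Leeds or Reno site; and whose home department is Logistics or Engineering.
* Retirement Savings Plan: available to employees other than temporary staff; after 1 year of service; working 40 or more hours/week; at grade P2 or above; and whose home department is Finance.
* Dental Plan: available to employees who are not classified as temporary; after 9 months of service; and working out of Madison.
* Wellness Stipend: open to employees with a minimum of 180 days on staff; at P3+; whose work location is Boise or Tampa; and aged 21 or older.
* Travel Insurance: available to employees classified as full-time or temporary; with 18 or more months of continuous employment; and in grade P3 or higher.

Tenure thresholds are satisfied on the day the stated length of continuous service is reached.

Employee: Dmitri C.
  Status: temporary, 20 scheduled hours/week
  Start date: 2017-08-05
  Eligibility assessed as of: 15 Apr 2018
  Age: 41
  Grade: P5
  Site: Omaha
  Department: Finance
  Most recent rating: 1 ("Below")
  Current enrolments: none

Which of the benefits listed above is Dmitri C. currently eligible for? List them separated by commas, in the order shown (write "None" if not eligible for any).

None

Service from 2017-08-05 to 15 Apr 2018: 253 days.
Stock Purchase Plan — status temporary ✓; grade P5 ≥ P3 ✓; service 253 days < 3 years (≈1095 days) ✗ → not eligible.
Life Insurance — status temporary ✗ (requires part-time or seasonal) → not eligible.
Childcare Subsidy — status temporary ✗ (requires full-time, part-time, or seasonal) → not eligible.
Pension Scheme — status temporary ✗ (requires full-time or seasonal) → not eligible.
Gym Reimbursement — service 253 days < 18 months (≈540 days) ✗ → not eligible.
Retirement Savings Plan — status temporary ✗ (excluded) → not eligible.
Dental Plan — status temporary ✗ (excluded) → not eligible.
Wellness Stipend — service 253 days ≥ 180 days ✓; grade P5 ≥ P3 ✓; site Omaha ✗ (not Boise or Tampa) → not eligible.
Travel Insurance — status temporary ✓; service 253 days < 18 months (≈540 days) ✗ → not eligible.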